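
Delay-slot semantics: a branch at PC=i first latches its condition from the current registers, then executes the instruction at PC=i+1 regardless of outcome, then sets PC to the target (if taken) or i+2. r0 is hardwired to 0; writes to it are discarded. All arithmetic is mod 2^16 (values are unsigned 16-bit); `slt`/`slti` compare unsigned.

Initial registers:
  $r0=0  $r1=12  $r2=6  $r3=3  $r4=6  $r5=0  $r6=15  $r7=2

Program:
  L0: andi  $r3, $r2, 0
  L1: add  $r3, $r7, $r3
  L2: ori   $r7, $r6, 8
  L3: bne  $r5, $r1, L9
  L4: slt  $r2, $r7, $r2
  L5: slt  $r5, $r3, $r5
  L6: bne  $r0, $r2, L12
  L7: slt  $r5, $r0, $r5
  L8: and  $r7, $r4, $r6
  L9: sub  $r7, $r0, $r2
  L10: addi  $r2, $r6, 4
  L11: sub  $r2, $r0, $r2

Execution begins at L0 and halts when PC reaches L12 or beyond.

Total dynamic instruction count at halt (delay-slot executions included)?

8

PC=0  andi  $r3, $r2, 0      | $r0=0 $r1=12 $r2=6 $r3=0 $r4=6 $r5=0 $r6=15 $r7=2
PC=1  add  $r3, $r7, $r3     | $r0=0 $r1=12 $r2=6 $r3=2 $r4=6 $r5=0 $r6=15 $r7=2
PC=2  ori   $r7, $r6, 8      | $r0=0 $r1=12 $r2=6 $r3=2 $r4=6 $r5=0 $r6=15 $r7=15
PC=3  bne  $r5, $r1, L9      | $r0=0 $r1=12 $r2=6 $r3=2 $r4=6 $r5=0 $r6=15 $r7=15  [TAKEN]
PC=4  slt  $r2, $r7, $r2     | $r0=0 $r1=12 $r2=0 $r3=2 $r4=6 $r5=0 $r6=15 $r7=15
PC=9  sub  $r7, $r0, $r2     | $r0=0 $r1=12 $r2=0 $r3=2 $r4=6 $r5=0 $r6=15 $r7=0
PC=10 addi  $r2, $r6, 4      | $r0=0 $r1=12 $r2=19 $r3=2 $r4=6 $r5=0 $r6=15 $r7=0
PC=11 sub  $r2, $r0, $r2     | $r0=0 $r1=12 $r2=65517 $r3=2 $r4=6 $r5=0 $r6=15 $r7=0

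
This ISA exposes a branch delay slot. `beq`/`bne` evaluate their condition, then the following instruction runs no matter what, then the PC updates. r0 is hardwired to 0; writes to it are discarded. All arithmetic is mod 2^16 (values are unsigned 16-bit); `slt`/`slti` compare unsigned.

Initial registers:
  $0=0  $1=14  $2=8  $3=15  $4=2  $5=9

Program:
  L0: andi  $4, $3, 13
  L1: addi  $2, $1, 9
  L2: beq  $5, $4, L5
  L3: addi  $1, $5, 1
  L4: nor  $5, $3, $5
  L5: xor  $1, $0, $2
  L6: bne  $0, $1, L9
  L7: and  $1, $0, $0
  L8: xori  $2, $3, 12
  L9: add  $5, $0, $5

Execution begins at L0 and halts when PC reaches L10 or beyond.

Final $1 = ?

[0] andi  $4, $3, 13  →  {$0:0, $1:14, $2:8, $3:15, $4:13, $5:9}
[1] addi  $2, $1, 9  →  {$0:0, $1:14, $2:23, $3:15, $4:13, $5:9}
[2] beq  $5, $4, L5  →  {$0:0, $1:14, $2:23, $3:15, $4:13, $5:9}  ⟨branch fallthrough⟩
[3] addi  $1, $5, 1  →  {$0:0, $1:10, $2:23, $3:15, $4:13, $5:9}
[4] nor  $5, $3, $5  →  {$0:0, $1:10, $2:23, $3:15, $4:13, $5:65520}
[5] xor  $1, $0, $2  →  {$0:0, $1:23, $2:23, $3:15, $4:13, $5:65520}
[6] bne  $0, $1, L9  →  {$0:0, $1:23, $2:23, $3:15, $4:13, $5:65520}  ⟨branch taken⟩
[7] and  $1, $0, $0  →  {$0:0, $1:0, $2:23, $3:15, $4:13, $5:65520}
[9] add  $5, $0, $5  →  {$0:0, $1:0, $2:23, $3:15, $4:13, $5:65520}

0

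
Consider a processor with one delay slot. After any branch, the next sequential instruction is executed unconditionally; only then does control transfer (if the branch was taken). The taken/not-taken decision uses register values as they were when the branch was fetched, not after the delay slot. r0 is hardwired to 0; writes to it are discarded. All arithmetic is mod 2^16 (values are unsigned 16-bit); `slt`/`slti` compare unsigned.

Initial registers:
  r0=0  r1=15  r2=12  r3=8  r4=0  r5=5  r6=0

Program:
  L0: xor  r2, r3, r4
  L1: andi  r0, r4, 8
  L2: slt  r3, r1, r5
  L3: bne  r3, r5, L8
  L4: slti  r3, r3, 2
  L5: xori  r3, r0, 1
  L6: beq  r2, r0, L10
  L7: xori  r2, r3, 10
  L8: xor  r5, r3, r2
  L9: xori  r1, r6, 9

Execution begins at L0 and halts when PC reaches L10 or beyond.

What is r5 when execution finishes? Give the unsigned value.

9

  step pc=0: xor  r2, r3, r4  regs=(0,15,8,8,0,5,0)
  step pc=1: andi  r0, r4, 8  regs=(0,15,8,8,0,5,0)
  step pc=2: slt  r3, r1, r5  regs=(0,15,8,0,0,5,0)
  step pc=3: bne  r3, r5, L8  cond=T  regs=(0,15,8,0,0,5,0)
  step pc=4: slti  r3, r3, 2  regs=(0,15,8,1,0,5,0)
  step pc=8: xor  r5, r3, r2  regs=(0,15,8,1,0,9,0)
  step pc=9: xori  r1, r6, 9  regs=(0,9,8,1,0,9,0)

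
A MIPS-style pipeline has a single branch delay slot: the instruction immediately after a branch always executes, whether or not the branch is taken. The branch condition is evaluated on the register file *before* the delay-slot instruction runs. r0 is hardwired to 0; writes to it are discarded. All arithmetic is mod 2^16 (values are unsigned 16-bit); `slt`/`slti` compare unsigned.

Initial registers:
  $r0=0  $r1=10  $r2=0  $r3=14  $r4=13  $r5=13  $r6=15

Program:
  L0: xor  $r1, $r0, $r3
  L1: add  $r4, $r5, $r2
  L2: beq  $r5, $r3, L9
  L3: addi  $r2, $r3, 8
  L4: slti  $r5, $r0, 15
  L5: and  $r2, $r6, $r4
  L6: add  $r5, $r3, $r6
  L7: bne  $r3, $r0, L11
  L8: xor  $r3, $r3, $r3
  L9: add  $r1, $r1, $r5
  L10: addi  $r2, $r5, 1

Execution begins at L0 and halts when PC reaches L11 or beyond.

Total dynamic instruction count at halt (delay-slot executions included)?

#0 xor  $r1, $r0, $r3 ; 0/14/0/14/13/13/15
#1 add  $r4, $r5, $r2 ; 0/14/0/14/13/13/15
#2 beq  $r5, $r3, L9 ; 0/14/0/14/13/13/15 ; →fallthru
#3 addi  $r2, $r3, 8 ; 0/14/22/14/13/13/15
#4 slti  $r5, $r0, 15 ; 0/14/22/14/13/1/15
#5 and  $r2, $r6, $r4 ; 0/14/13/14/13/1/15
#6 add  $r5, $r3, $r6 ; 0/14/13/14/13/29/15
#7 bne  $r3, $r0, L11 ; 0/14/13/14/13/29/15 ; →target
#8 xor  $r3, $r3, $r3 ; 0/14/13/0/13/29/15

9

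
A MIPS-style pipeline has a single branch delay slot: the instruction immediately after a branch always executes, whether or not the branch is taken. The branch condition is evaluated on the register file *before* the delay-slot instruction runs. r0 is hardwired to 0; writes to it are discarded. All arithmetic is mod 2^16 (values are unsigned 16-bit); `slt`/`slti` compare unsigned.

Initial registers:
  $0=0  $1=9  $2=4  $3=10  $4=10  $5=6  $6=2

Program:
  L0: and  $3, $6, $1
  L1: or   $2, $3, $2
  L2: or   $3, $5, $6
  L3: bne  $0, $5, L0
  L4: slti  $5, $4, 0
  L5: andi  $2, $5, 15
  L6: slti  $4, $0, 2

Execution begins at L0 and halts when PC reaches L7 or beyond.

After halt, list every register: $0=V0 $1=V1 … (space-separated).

$0=0 $1=9 $2=0 $3=2 $4=1 $5=0 $6=2

PC=0  and  $3, $6, $1        | $0=0 $1=9 $2=4 $3=0 $4=10 $5=6 $6=2
PC=1  or   $2, $3, $2        | $0=0 $1=9 $2=4 $3=0 $4=10 $5=6 $6=2
PC=2  or   $3, $5, $6        | $0=0 $1=9 $2=4 $3=6 $4=10 $5=6 $6=2
PC=3  bne  $0, $5, L0        | $0=0 $1=9 $2=4 $3=6 $4=10 $5=6 $6=2  [TAKEN]
PC=4  slti  $5, $4, 0        | $0=0 $1=9 $2=4 $3=6 $4=10 $5=0 $6=2
PC=0  and  $3, $6, $1        | $0=0 $1=9 $2=4 $3=0 $4=10 $5=0 $6=2
PC=1  or   $2, $3, $2        | $0=0 $1=9 $2=4 $3=0 $4=10 $5=0 $6=2
PC=2  or   $3, $5, $6        | $0=0 $1=9 $2=4 $3=2 $4=10 $5=0 $6=2
PC=3  bne  $0, $5, L0        | $0=0 $1=9 $2=4 $3=2 $4=10 $5=0 $6=2  [not taken]
PC=4  slti  $5, $4, 0        | $0=0 $1=9 $2=4 $3=2 $4=10 $5=0 $6=2
PC=5  andi  $2, $5, 15       | $0=0 $1=9 $2=0 $3=2 $4=10 $5=0 $6=2
PC=6  slti  $4, $0, 2        | $0=0 $1=9 $2=0 $3=2 $4=1 $5=0 $6=2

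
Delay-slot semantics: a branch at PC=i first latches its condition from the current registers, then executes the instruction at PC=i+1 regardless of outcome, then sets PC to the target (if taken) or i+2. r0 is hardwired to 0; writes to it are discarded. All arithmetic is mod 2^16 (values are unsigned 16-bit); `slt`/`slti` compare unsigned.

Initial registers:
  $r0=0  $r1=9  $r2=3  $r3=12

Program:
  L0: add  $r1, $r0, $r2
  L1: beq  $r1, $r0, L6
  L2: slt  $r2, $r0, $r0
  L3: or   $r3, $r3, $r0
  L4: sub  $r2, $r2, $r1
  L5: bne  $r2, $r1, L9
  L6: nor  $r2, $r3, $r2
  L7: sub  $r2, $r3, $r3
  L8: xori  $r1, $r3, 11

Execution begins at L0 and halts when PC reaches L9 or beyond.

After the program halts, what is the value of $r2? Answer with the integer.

#0 add  $r1, $r0, $r2 ; 0/3/3/12
#1 beq  $r1, $r0, L6 ; 0/3/3/12 ; →fallthru
#2 slt  $r2, $r0, $r0 ; 0/3/0/12
#3 or   $r3, $r3, $r0 ; 0/3/0/12
#4 sub  $r2, $r2, $r1 ; 0/3/65533/12
#5 bne  $r2, $r1, L9 ; 0/3/65533/12 ; →target
#6 nor  $r2, $r3, $r2 ; 0/3/2/12

2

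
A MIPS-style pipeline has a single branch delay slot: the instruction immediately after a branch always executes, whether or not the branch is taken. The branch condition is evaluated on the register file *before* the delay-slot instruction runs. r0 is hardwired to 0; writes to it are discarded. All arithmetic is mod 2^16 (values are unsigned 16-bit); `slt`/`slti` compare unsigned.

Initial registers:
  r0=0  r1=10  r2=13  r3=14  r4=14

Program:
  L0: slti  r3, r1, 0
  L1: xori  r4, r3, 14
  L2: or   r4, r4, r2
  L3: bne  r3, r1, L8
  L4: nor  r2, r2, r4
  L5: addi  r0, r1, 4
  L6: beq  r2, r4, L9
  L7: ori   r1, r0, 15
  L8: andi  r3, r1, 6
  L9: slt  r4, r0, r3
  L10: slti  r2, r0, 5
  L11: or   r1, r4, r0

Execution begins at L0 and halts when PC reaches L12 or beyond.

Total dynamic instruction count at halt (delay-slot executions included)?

9

#0 slti  r3, r1, 0 ; 0/10/13/0/14
#1 xori  r4, r3, 14 ; 0/10/13/0/14
#2 or   r4, r4, r2 ; 0/10/13/0/15
#3 bne  r3, r1, L8 ; 0/10/13/0/15 ; →target
#4 nor  r2, r2, r4 ; 0/10/65520/0/15
#8 andi  r3, r1, 6 ; 0/10/65520/2/15
#9 slt  r4, r0, r3 ; 0/10/65520/2/1
#10 slti  r2, r0, 5 ; 0/10/1/2/1
#11 or   r1, r4, r0 ; 0/1/1/2/1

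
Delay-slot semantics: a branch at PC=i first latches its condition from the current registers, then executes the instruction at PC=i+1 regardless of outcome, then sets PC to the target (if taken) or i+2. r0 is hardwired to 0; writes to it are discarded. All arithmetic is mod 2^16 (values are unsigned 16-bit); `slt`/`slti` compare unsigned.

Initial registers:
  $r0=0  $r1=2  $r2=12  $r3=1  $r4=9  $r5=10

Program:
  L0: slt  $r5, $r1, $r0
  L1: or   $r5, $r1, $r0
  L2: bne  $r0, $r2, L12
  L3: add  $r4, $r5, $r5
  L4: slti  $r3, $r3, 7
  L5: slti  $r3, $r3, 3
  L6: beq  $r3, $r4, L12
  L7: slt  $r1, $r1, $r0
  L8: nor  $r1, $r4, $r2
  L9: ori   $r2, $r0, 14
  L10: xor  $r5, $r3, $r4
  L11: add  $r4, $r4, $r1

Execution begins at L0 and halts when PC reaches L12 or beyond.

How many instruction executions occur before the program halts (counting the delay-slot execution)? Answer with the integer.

4

  step pc=0: slt  $r5, $r1, $r0  regs=(0,2,12,1,9,0)
  step pc=1: or   $r5, $r1, $r0  regs=(0,2,12,1,9,2)
  step pc=2: bne  $r0, $r2, L12  cond=T  regs=(0,2,12,1,9,2)
  step pc=3: add  $r4, $r5, $r5  regs=(0,2,12,1,4,2)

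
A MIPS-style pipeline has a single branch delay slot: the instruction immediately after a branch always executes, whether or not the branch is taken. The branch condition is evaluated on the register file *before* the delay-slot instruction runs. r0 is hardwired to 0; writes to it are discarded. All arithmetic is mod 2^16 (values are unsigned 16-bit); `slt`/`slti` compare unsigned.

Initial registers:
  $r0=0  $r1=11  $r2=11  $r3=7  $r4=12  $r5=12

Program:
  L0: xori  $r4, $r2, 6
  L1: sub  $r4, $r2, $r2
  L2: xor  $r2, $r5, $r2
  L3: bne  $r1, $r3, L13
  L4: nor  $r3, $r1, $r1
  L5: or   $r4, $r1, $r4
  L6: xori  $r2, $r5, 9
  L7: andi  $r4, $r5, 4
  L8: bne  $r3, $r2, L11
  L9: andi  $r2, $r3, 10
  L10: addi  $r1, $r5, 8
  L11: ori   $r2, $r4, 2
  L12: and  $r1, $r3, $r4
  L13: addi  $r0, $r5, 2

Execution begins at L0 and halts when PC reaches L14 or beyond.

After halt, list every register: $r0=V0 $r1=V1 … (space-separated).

#0 xori  $r4, $r2, 6 ; 0/11/11/7/13/12
#1 sub  $r4, $r2, $r2 ; 0/11/11/7/0/12
#2 xor  $r2, $r5, $r2 ; 0/11/7/7/0/12
#3 bne  $r1, $r3, L13 ; 0/11/7/7/0/12 ; →target
#4 nor  $r3, $r1, $r1 ; 0/11/7/65524/0/12
#13 addi  $r0, $r5, 2 ; 0/11/7/65524/0/12

$r0=0 $r1=11 $r2=7 $r3=65524 $r4=0 $r5=12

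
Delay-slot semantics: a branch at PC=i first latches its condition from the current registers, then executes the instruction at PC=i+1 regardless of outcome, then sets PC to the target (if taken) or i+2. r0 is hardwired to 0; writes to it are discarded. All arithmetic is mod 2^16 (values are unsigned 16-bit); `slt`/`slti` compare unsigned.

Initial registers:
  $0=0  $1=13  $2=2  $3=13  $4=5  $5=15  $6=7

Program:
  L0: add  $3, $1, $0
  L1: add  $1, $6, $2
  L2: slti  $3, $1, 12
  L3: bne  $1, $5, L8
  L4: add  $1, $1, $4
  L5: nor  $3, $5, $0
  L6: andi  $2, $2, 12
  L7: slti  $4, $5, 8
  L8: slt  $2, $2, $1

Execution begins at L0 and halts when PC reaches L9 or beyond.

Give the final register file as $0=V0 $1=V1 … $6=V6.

[0] add  $3, $1, $0  →  {$0:0, $1:13, $2:2, $3:13, $4:5, $5:15, $6:7}
[1] add  $1, $6, $2  →  {$0:0, $1:9, $2:2, $3:13, $4:5, $5:15, $6:7}
[2] slti  $3, $1, 12  →  {$0:0, $1:9, $2:2, $3:1, $4:5, $5:15, $6:7}
[3] bne  $1, $5, L8  →  {$0:0, $1:9, $2:2, $3:1, $4:5, $5:15, $6:7}  ⟨branch taken⟩
[4] add  $1, $1, $4  →  {$0:0, $1:14, $2:2, $3:1, $4:5, $5:15, $6:7}
[8] slt  $2, $2, $1  →  {$0:0, $1:14, $2:1, $3:1, $4:5, $5:15, $6:7}

$0=0 $1=14 $2=1 $3=1 $4=5 $5=15 $6=7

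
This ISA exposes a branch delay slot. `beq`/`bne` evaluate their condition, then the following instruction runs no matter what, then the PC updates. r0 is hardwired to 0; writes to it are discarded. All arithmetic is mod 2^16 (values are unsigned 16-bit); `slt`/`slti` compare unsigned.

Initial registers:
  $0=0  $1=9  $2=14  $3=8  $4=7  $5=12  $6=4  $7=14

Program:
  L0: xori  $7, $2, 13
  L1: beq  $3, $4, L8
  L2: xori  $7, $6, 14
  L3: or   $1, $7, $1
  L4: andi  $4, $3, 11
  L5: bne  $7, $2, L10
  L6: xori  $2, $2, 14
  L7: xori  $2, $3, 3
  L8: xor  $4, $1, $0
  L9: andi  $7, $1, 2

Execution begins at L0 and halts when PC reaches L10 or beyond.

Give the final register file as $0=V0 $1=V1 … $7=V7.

#0 xori  $7, $2, 13 ; 0/9/14/8/7/12/4/3
#1 beq  $3, $4, L8 ; 0/9/14/8/7/12/4/3 ; →fallthru
#2 xori  $7, $6, 14 ; 0/9/14/8/7/12/4/10
#3 or   $1, $7, $1 ; 0/11/14/8/7/12/4/10
#4 andi  $4, $3, 11 ; 0/11/14/8/8/12/4/10
#5 bne  $7, $2, L10 ; 0/11/14/8/8/12/4/10 ; →target
#6 xori  $2, $2, 14 ; 0/11/0/8/8/12/4/10

$0=0 $1=11 $2=0 $3=8 $4=8 $5=12 $6=4 $7=10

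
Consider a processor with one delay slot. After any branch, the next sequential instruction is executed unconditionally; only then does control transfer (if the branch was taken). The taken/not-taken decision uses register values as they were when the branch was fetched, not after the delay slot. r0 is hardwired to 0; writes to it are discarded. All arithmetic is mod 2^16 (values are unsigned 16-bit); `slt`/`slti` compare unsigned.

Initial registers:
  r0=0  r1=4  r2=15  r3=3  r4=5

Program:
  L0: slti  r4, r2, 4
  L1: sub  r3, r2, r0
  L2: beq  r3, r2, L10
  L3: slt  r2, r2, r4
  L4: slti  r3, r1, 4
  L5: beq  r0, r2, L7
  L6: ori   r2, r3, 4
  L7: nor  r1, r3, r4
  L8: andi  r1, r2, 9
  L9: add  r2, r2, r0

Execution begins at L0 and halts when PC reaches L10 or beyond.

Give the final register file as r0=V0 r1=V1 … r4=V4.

r0=0 r1=4 r2=0 r3=15 r4=0

#0 slti  r4, r2, 4 ; 0/4/15/3/0
#1 sub  r3, r2, r0 ; 0/4/15/15/0
#2 beq  r3, r2, L10 ; 0/4/15/15/0 ; →target
#3 slt  r2, r2, r4 ; 0/4/0/15/0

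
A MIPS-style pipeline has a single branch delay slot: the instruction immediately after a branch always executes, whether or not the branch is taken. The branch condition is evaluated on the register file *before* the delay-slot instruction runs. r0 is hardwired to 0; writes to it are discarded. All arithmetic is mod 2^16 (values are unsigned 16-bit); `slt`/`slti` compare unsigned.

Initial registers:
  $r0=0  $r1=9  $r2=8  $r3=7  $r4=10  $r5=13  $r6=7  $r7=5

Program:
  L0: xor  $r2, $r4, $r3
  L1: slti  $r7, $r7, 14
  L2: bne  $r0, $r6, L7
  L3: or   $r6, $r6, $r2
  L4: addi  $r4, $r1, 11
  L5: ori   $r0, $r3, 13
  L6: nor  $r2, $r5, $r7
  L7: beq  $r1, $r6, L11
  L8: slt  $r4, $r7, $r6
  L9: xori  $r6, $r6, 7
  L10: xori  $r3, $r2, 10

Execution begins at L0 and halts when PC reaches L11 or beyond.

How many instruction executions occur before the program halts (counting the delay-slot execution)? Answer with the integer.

  step pc=0: xor  $r2, $r4, $r3  regs=(0,9,13,7,10,13,7,5)
  step pc=1: slti  $r7, $r7, 14  regs=(0,9,13,7,10,13,7,1)
  step pc=2: bne  $r0, $r6, L7  cond=T  regs=(0,9,13,7,10,13,7,1)
  step pc=3: or   $r6, $r6, $r2  regs=(0,9,13,7,10,13,15,1)
  step pc=7: beq  $r1, $r6, L11  cond=F  regs=(0,9,13,7,10,13,15,1)
  step pc=8: slt  $r4, $r7, $r6  regs=(0,9,13,7,1,13,15,1)
  step pc=9: xori  $r6, $r6, 7  regs=(0,9,13,7,1,13,8,1)
  step pc=10: xori  $r3, $r2, 10  regs=(0,9,13,7,1,13,8,1)

8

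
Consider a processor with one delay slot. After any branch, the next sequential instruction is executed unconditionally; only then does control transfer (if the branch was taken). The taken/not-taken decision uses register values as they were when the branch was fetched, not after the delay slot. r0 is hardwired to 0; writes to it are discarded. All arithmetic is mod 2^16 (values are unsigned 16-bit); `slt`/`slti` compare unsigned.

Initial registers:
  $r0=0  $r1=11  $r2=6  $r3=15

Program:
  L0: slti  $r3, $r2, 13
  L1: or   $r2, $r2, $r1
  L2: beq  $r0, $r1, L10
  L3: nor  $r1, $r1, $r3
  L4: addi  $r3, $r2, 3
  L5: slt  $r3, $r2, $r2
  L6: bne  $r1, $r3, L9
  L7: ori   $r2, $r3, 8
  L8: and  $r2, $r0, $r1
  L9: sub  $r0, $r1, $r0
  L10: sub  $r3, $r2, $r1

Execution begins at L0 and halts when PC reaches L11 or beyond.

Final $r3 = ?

20

#0 slti  $r3, $r2, 13 ; 0/11/6/1
#1 or   $r2, $r2, $r1 ; 0/11/15/1
#2 beq  $r0, $r1, L10 ; 0/11/15/1 ; →fallthru
#3 nor  $r1, $r1, $r3 ; 0/65524/15/1
#4 addi  $r3, $r2, 3 ; 0/65524/15/18
#5 slt  $r3, $r2, $r2 ; 0/65524/15/0
#6 bne  $r1, $r3, L9 ; 0/65524/15/0 ; →target
#7 ori   $r2, $r3, 8 ; 0/65524/8/0
#9 sub  $r0, $r1, $r0 ; 0/65524/8/0
#10 sub  $r3, $r2, $r1 ; 0/65524/8/20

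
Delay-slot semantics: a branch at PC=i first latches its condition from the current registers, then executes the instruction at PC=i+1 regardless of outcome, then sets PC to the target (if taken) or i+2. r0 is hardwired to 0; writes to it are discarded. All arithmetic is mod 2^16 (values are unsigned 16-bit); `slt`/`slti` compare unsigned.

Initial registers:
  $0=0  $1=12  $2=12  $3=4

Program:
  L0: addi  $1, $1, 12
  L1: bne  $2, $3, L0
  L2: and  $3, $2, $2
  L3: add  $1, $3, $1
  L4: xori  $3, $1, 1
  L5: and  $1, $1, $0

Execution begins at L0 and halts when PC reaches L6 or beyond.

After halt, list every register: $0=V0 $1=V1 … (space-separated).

$0=0 $1=0 $2=12 $3=49

[0] addi  $1, $1, 12  →  {$0:0, $1:24, $2:12, $3:4}
[1] bne  $2, $3, L0  →  {$0:0, $1:24, $2:12, $3:4}  ⟨branch taken⟩
[2] and  $3, $2, $2  →  {$0:0, $1:24, $2:12, $3:12}
[0] addi  $1, $1, 12  →  {$0:0, $1:36, $2:12, $3:12}
[1] bne  $2, $3, L0  →  {$0:0, $1:36, $2:12, $3:12}  ⟨branch fallthrough⟩
[2] and  $3, $2, $2  →  {$0:0, $1:36, $2:12, $3:12}
[3] add  $1, $3, $1  →  {$0:0, $1:48, $2:12, $3:12}
[4] xori  $3, $1, 1  →  {$0:0, $1:48, $2:12, $3:49}
[5] and  $1, $1, $0  →  {$0:0, $1:0, $2:12, $3:49}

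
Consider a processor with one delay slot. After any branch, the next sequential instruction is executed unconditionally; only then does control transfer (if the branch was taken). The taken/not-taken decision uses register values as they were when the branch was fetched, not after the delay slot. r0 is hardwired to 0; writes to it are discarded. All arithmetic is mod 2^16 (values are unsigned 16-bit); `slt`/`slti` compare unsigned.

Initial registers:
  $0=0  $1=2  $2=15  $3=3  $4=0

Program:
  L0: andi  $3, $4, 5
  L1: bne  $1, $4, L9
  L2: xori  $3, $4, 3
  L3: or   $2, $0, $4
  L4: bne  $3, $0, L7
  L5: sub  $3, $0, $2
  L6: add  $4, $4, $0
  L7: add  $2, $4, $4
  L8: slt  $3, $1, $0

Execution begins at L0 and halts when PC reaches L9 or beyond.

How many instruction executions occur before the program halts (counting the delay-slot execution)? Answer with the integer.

3

  step pc=0: andi  $3, $4, 5  regs=(0,2,15,0,0)
  step pc=1: bne  $1, $4, L9  cond=T  regs=(0,2,15,0,0)
  step pc=2: xori  $3, $4, 3  regs=(0,2,15,3,0)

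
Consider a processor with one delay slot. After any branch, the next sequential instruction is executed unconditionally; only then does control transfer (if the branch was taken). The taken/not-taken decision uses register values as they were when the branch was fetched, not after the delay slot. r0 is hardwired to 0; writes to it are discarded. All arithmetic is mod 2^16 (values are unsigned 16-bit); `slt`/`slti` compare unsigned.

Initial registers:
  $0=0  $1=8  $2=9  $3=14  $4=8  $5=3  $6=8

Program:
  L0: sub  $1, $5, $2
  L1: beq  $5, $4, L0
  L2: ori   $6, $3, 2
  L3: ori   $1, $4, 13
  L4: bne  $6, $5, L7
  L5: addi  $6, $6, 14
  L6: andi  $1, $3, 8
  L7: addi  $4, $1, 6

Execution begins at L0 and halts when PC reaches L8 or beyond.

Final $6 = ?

#0 sub  $1, $5, $2 ; 0/65530/9/14/8/3/8
#1 beq  $5, $4, L0 ; 0/65530/9/14/8/3/8 ; →fallthru
#2 ori   $6, $3, 2 ; 0/65530/9/14/8/3/14
#3 ori   $1, $4, 13 ; 0/13/9/14/8/3/14
#4 bne  $6, $5, L7 ; 0/13/9/14/8/3/14 ; →target
#5 addi  $6, $6, 14 ; 0/13/9/14/8/3/28
#7 addi  $4, $1, 6 ; 0/13/9/14/19/3/28

28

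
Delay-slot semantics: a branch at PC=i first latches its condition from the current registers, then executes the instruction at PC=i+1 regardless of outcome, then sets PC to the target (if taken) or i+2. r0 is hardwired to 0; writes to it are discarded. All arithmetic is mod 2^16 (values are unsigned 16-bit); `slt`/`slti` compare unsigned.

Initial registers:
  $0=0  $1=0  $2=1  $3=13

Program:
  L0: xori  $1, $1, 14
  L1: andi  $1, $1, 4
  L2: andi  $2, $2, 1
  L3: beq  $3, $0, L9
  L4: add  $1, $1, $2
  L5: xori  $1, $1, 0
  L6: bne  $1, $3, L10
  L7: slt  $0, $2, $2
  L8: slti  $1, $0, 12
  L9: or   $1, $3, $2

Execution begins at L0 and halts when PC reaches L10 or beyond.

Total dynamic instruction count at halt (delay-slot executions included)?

#0 xori  $1, $1, 14 ; 0/14/1/13
#1 andi  $1, $1, 4 ; 0/4/1/13
#2 andi  $2, $2, 1 ; 0/4/1/13
#3 beq  $3, $0, L9 ; 0/4/1/13 ; →fallthru
#4 add  $1, $1, $2 ; 0/5/1/13
#5 xori  $1, $1, 0 ; 0/5/1/13
#6 bne  $1, $3, L10 ; 0/5/1/13 ; →target
#7 slt  $0, $2, $2 ; 0/5/1/13

8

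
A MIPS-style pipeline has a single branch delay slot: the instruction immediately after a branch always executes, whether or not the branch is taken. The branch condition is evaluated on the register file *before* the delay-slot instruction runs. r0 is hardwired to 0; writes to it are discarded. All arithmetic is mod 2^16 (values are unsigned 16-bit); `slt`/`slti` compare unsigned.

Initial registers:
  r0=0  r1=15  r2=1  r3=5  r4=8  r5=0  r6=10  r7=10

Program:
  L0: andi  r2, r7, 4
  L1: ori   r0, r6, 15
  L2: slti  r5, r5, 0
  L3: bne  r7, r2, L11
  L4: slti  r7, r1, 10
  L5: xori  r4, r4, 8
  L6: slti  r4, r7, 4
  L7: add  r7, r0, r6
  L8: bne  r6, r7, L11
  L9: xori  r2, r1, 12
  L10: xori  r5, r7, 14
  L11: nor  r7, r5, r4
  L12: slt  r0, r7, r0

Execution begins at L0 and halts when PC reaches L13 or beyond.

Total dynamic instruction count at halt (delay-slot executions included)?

#0 andi  r2, r7, 4 ; 0/15/0/5/8/0/10/10
#1 ori   r0, r6, 15 ; 0/15/0/5/8/0/10/10
#2 slti  r5, r5, 0 ; 0/15/0/5/8/0/10/10
#3 bne  r7, r2, L11 ; 0/15/0/5/8/0/10/10 ; →target
#4 slti  r7, r1, 10 ; 0/15/0/5/8/0/10/0
#11 nor  r7, r5, r4 ; 0/15/0/5/8/0/10/65527
#12 slt  r0, r7, r0 ; 0/15/0/5/8/0/10/65527

7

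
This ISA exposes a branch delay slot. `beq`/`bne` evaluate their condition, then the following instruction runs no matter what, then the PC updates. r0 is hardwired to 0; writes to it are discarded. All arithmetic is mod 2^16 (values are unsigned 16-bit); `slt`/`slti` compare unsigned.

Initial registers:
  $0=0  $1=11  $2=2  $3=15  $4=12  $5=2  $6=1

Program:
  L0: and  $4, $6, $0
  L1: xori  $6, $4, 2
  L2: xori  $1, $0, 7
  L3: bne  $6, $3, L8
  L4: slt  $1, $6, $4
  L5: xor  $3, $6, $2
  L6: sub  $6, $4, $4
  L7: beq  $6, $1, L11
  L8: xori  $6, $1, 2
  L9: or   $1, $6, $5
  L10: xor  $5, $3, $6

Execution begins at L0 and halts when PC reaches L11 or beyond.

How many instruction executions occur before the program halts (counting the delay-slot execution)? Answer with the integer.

PC=0  and  $4, $6, $0        | $0=0 $1=11 $2=2 $3=15 $4=0 $5=2 $6=1
PC=1  xori  $6, $4, 2        | $0=0 $1=11 $2=2 $3=15 $4=0 $5=2 $6=2
PC=2  xori  $1, $0, 7        | $0=0 $1=7 $2=2 $3=15 $4=0 $5=2 $6=2
PC=3  bne  $6, $3, L8        | $0=0 $1=7 $2=2 $3=15 $4=0 $5=2 $6=2  [TAKEN]
PC=4  slt  $1, $6, $4        | $0=0 $1=0 $2=2 $3=15 $4=0 $5=2 $6=2
PC=8  xori  $6, $1, 2        | $0=0 $1=0 $2=2 $3=15 $4=0 $5=2 $6=2
PC=9  or   $1, $6, $5        | $0=0 $1=2 $2=2 $3=15 $4=0 $5=2 $6=2
PC=10 xor  $5, $3, $6        | $0=0 $1=2 $2=2 $3=15 $4=0 $5=13 $6=2

8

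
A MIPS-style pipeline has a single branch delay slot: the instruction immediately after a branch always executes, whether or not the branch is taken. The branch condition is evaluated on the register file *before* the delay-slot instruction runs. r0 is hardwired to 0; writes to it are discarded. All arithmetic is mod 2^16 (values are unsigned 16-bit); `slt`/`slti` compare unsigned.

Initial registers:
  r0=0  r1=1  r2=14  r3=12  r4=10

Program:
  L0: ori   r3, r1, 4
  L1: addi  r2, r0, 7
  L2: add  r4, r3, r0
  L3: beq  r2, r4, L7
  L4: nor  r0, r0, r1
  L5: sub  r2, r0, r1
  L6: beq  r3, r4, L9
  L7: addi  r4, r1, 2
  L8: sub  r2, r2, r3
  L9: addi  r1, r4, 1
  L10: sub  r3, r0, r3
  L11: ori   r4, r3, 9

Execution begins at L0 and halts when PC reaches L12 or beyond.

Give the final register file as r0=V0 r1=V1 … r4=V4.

PC=0  ori   r3, r1, 4        | r0=0 r1=1 r2=14 r3=5 r4=10
PC=1  addi  r2, r0, 7        | r0=0 r1=1 r2=7 r3=5 r4=10
PC=2  add  r4, r3, r0        | r0=0 r1=1 r2=7 r3=5 r4=5
PC=3  beq  r2, r4, L7        | r0=0 r1=1 r2=7 r3=5 r4=5  [not taken]
PC=4  nor  r0, r0, r1        | r0=0 r1=1 r2=7 r3=5 r4=5
PC=5  sub  r2, r0, r1        | r0=0 r1=1 r2=65535 r3=5 r4=5
PC=6  beq  r3, r4, L9        | r0=0 r1=1 r2=65535 r3=5 r4=5  [TAKEN]
PC=7  addi  r4, r1, 2        | r0=0 r1=1 r2=65535 r3=5 r4=3
PC=9  addi  r1, r4, 1        | r0=0 r1=4 r2=65535 r3=5 r4=3
PC=10 sub  r3, r0, r3        | r0=0 r1=4 r2=65535 r3=65531 r4=3
PC=11 ori   r4, r3, 9        | r0=0 r1=4 r2=65535 r3=65531 r4=65531

r0=0 r1=4 r2=65535 r3=65531 r4=65531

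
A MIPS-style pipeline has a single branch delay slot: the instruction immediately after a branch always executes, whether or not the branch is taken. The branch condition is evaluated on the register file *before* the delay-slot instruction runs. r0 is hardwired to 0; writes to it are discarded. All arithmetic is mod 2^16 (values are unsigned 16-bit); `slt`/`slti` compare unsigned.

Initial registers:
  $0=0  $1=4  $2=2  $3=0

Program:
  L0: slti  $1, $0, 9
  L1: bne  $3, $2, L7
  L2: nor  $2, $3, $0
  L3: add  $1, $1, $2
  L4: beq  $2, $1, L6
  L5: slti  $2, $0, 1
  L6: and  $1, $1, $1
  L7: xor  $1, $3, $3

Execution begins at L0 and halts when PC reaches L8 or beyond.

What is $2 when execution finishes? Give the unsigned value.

65535

#0 slti  $1, $0, 9 ; 0/1/2/0
#1 bne  $3, $2, L7 ; 0/1/2/0 ; →target
#2 nor  $2, $3, $0 ; 0/1/65535/0
#7 xor  $1, $3, $3 ; 0/0/65535/0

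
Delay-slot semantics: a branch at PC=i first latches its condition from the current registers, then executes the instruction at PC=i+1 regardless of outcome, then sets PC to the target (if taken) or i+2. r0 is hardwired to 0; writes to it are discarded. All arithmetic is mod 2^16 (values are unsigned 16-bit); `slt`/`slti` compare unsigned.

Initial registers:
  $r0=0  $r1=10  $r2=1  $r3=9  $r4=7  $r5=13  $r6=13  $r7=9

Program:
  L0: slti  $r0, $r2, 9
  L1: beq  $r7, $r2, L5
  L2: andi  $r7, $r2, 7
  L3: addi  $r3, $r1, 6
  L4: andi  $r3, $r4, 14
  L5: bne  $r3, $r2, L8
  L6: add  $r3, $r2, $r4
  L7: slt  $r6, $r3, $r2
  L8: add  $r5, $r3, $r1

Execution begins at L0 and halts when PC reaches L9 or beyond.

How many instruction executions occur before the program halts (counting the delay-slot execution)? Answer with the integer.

[0] slti  $r0, $r2, 9  →  {$r0:0, $r1:10, $r2:1, $r3:9, $r4:7, $r5:13, $r6:13, $r7:9}
[1] beq  $r7, $r2, L5  →  {$r0:0, $r1:10, $r2:1, $r3:9, $r4:7, $r5:13, $r6:13, $r7:9}  ⟨branch fallthrough⟩
[2] andi  $r7, $r2, 7  →  {$r0:0, $r1:10, $r2:1, $r3:9, $r4:7, $r5:13, $r6:13, $r7:1}
[3] addi  $r3, $r1, 6  →  {$r0:0, $r1:10, $r2:1, $r3:16, $r4:7, $r5:13, $r6:13, $r7:1}
[4] andi  $r3, $r4, 14  →  {$r0:0, $r1:10, $r2:1, $r3:6, $r4:7, $r5:13, $r6:13, $r7:1}
[5] bne  $r3, $r2, L8  →  {$r0:0, $r1:10, $r2:1, $r3:6, $r4:7, $r5:13, $r6:13, $r7:1}  ⟨branch taken⟩
[6] add  $r3, $r2, $r4  →  {$r0:0, $r1:10, $r2:1, $r3:8, $r4:7, $r5:13, $r6:13, $r7:1}
[8] add  $r5, $r3, $r1  →  {$r0:0, $r1:10, $r2:1, $r3:8, $r4:7, $r5:18, $r6:13, $r7:1}

8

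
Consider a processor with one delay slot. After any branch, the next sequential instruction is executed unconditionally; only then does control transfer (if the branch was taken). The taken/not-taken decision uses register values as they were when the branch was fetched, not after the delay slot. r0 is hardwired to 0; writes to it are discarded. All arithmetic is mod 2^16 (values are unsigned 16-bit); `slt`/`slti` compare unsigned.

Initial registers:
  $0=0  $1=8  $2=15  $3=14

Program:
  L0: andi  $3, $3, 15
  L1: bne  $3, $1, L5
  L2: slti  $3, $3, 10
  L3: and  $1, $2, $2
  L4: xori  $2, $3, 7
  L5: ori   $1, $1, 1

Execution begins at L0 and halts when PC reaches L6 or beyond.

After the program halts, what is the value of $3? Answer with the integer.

0

[0] andi  $3, $3, 15  →  {$0:0, $1:8, $2:15, $3:14}
[1] bne  $3, $1, L5  →  {$0:0, $1:8, $2:15, $3:14}  ⟨branch taken⟩
[2] slti  $3, $3, 10  →  {$0:0, $1:8, $2:15, $3:0}
[5] ori   $1, $1, 1  →  {$0:0, $1:9, $2:15, $3:0}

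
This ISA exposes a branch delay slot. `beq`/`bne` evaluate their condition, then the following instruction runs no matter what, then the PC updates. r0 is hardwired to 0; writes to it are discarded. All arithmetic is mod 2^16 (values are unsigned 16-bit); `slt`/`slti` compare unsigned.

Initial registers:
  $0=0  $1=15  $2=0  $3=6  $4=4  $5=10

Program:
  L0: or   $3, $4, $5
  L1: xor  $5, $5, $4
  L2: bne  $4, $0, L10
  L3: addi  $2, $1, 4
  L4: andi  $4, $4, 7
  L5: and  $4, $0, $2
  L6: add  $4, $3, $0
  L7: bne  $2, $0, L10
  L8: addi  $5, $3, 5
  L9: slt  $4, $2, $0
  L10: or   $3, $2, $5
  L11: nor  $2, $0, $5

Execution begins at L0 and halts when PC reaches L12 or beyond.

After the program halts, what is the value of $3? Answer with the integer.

31

PC=0  or   $3, $4, $5        | $0=0 $1=15 $2=0 $3=14 $4=4 $5=10
PC=1  xor  $5, $5, $4        | $0=0 $1=15 $2=0 $3=14 $4=4 $5=14
PC=2  bne  $4, $0, L10       | $0=0 $1=15 $2=0 $3=14 $4=4 $5=14  [TAKEN]
PC=3  addi  $2, $1, 4        | $0=0 $1=15 $2=19 $3=14 $4=4 $5=14
PC=10 or   $3, $2, $5        | $0=0 $1=15 $2=19 $3=31 $4=4 $5=14
PC=11 nor  $2, $0, $5        | $0=0 $1=15 $2=65521 $3=31 $4=4 $5=14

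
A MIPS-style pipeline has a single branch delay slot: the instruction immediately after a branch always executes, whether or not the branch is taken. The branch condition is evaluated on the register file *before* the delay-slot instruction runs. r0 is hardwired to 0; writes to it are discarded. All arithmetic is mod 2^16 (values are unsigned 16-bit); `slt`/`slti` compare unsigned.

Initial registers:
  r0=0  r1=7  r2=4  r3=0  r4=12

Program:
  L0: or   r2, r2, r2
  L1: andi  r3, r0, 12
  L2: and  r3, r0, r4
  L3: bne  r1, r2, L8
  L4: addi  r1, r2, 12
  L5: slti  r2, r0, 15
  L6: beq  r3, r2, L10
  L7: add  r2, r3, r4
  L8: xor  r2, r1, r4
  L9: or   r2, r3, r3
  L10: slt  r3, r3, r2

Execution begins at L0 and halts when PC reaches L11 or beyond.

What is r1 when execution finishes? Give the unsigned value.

16

PC=0  or   r2, r2, r2        | r0=0 r1=7 r2=4 r3=0 r4=12
PC=1  andi  r3, r0, 12       | r0=0 r1=7 r2=4 r3=0 r4=12
PC=2  and  r3, r0, r4        | r0=0 r1=7 r2=4 r3=0 r4=12
PC=3  bne  r1, r2, L8        | r0=0 r1=7 r2=4 r3=0 r4=12  [TAKEN]
PC=4  addi  r1, r2, 12       | r0=0 r1=16 r2=4 r3=0 r4=12
PC=8  xor  r2, r1, r4        | r0=0 r1=16 r2=28 r3=0 r4=12
PC=9  or   r2, r3, r3        | r0=0 r1=16 r2=0 r3=0 r4=12
PC=10 slt  r3, r3, r2        | r0=0 r1=16 r2=0 r3=0 r4=12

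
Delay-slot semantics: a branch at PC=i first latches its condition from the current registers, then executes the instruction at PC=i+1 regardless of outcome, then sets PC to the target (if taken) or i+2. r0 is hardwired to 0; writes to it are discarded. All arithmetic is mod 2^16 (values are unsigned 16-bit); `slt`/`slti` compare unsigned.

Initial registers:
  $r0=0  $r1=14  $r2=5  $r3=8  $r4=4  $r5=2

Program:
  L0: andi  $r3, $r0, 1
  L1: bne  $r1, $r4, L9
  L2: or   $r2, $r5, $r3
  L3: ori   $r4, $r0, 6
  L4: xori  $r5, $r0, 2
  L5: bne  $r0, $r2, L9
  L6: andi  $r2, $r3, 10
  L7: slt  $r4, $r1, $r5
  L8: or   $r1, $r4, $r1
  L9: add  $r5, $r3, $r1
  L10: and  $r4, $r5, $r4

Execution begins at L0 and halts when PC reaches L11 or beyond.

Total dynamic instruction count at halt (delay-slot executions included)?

5

[0] andi  $r3, $r0, 1  →  {$r0:0, $r1:14, $r2:5, $r3:0, $r4:4, $r5:2}
[1] bne  $r1, $r4, L9  →  {$r0:0, $r1:14, $r2:5, $r3:0, $r4:4, $r5:2}  ⟨branch taken⟩
[2] or   $r2, $r5, $r3  →  {$r0:0, $r1:14, $r2:2, $r3:0, $r4:4, $r5:2}
[9] add  $r5, $r3, $r1  →  {$r0:0, $r1:14, $r2:2, $r3:0, $r4:4, $r5:14}
[10] and  $r4, $r5, $r4  →  {$r0:0, $r1:14, $r2:2, $r3:0, $r4:4, $r5:14}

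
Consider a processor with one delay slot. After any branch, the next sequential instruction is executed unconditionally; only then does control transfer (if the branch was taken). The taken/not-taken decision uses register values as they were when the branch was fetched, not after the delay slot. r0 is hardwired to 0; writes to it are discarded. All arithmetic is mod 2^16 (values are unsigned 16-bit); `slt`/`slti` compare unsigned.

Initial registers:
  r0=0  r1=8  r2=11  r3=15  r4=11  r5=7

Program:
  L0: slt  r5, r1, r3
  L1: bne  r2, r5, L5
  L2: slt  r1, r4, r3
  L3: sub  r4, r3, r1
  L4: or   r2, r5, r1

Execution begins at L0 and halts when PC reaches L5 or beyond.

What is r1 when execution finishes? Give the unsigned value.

1

PC=0  slt  r5, r1, r3        | r0=0 r1=8 r2=11 r3=15 r4=11 r5=1
PC=1  bne  r2, r5, L5        | r0=0 r1=8 r2=11 r3=15 r4=11 r5=1  [TAKEN]
PC=2  slt  r1, r4, r3        | r0=0 r1=1 r2=11 r3=15 r4=11 r5=1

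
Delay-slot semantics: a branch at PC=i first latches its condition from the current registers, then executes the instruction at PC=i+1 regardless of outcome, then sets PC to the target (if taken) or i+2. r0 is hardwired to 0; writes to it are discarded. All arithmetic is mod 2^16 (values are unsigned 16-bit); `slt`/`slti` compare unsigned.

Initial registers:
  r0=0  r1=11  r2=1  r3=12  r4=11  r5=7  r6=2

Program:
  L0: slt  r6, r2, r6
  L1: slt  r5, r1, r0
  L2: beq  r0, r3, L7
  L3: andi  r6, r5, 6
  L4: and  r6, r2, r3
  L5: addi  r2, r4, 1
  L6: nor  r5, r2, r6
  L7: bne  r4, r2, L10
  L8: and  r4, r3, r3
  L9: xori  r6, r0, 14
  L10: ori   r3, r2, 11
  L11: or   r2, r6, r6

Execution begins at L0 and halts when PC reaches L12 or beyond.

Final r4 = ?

12

#0 slt  r6, r2, r6 ; 0/11/1/12/11/7/1
#1 slt  r5, r1, r0 ; 0/11/1/12/11/0/1
#2 beq  r0, r3, L7 ; 0/11/1/12/11/0/1 ; →fallthru
#3 andi  r6, r5, 6 ; 0/11/1/12/11/0/0
#4 and  r6, r2, r3 ; 0/11/1/12/11/0/0
#5 addi  r2, r4, 1 ; 0/11/12/12/11/0/0
#6 nor  r5, r2, r6 ; 0/11/12/12/11/65523/0
#7 bne  r4, r2, L10 ; 0/11/12/12/11/65523/0 ; →target
#8 and  r4, r3, r3 ; 0/11/12/12/12/65523/0
#10 ori   r3, r2, 11 ; 0/11/12/15/12/65523/0
#11 or   r2, r6, r6 ; 0/11/0/15/12/65523/0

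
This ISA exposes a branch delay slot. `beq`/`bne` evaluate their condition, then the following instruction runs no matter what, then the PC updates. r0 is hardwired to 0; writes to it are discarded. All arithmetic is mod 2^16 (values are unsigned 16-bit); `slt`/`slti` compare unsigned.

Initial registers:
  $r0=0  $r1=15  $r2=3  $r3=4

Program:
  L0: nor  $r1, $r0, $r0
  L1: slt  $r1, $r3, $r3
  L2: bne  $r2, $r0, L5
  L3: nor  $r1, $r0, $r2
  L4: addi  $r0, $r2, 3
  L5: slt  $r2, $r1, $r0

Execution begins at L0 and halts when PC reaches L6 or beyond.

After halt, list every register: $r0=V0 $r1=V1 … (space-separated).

  step pc=0: nor  $r1, $r0, $r0  regs=(0,65535,3,4)
  step pc=1: slt  $r1, $r3, $r3  regs=(0,0,3,4)
  step pc=2: bne  $r2, $r0, L5  cond=T  regs=(0,0,3,4)
  step pc=3: nor  $r1, $r0, $r2  regs=(0,65532,3,4)
  step pc=5: slt  $r2, $r1, $r0  regs=(0,65532,0,4)

$r0=0 $r1=65532 $r2=0 $r3=4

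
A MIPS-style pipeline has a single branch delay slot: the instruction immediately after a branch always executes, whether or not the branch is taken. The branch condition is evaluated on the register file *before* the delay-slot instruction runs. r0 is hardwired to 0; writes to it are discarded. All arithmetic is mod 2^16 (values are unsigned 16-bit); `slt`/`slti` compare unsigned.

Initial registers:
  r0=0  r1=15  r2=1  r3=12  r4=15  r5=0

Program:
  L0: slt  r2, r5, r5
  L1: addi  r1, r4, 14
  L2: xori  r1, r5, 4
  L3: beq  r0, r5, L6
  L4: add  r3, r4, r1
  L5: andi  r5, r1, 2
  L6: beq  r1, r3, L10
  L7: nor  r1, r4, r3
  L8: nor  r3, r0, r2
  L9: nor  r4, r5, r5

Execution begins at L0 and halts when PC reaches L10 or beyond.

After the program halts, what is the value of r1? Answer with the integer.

PC=0  slt  r2, r5, r5        | r0=0 r1=15 r2=0 r3=12 r4=15 r5=0
PC=1  addi  r1, r4, 14       | r0=0 r1=29 r2=0 r3=12 r4=15 r5=0
PC=2  xori  r1, r5, 4        | r0=0 r1=4 r2=0 r3=12 r4=15 r5=0
PC=3  beq  r0, r5, L6        | r0=0 r1=4 r2=0 r3=12 r4=15 r5=0  [TAKEN]
PC=4  add  r3, r4, r1        | r0=0 r1=4 r2=0 r3=19 r4=15 r5=0
PC=6  beq  r1, r3, L10       | r0=0 r1=4 r2=0 r3=19 r4=15 r5=0  [not taken]
PC=7  nor  r1, r4, r3        | r0=0 r1=65504 r2=0 r3=19 r4=15 r5=0
PC=8  nor  r3, r0, r2        | r0=0 r1=65504 r2=0 r3=65535 r4=15 r5=0
PC=9  nor  r4, r5, r5        | r0=0 r1=65504 r2=0 r3=65535 r4=65535 r5=0

65504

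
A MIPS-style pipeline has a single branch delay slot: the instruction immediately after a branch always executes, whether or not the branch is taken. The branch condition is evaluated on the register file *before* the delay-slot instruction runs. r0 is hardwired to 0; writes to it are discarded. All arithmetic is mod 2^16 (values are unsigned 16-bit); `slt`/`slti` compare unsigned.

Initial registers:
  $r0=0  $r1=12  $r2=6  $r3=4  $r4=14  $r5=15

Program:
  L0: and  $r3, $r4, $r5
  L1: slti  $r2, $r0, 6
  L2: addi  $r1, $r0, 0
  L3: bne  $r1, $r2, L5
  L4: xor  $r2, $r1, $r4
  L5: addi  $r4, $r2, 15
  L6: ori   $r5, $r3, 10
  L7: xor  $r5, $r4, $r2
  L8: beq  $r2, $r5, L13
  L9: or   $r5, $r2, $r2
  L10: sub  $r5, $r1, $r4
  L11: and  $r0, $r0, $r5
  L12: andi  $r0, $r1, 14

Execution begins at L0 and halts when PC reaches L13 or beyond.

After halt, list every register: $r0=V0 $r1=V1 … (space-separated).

  step pc=0: and  $r3, $r4, $r5  regs=(0,12,6,14,14,15)
  step pc=1: slti  $r2, $r0, 6  regs=(0,12,1,14,14,15)
  step pc=2: addi  $r1, $r0, 0  regs=(0,0,1,14,14,15)
  step pc=3: bne  $r1, $r2, L5  cond=T  regs=(0,0,1,14,14,15)
  step pc=4: xor  $r2, $r1, $r4  regs=(0,0,14,14,14,15)
  step pc=5: addi  $r4, $r2, 15  regs=(0,0,14,14,29,15)
  step pc=6: ori   $r5, $r3, 10  regs=(0,0,14,14,29,14)
  step pc=7: xor  $r5, $r4, $r2  regs=(0,0,14,14,29,19)
  step pc=8: beq  $r2, $r5, L13  cond=F  regs=(0,0,14,14,29,19)
  step pc=9: or   $r5, $r2, $r2  regs=(0,0,14,14,29,14)
  step pc=10: sub  $r5, $r1, $r4  regs=(0,0,14,14,29,65507)
  step pc=11: and  $r0, $r0, $r5  regs=(0,0,14,14,29,65507)
  step pc=12: andi  $r0, $r1, 14  regs=(0,0,14,14,29,65507)

$r0=0 $r1=0 $r2=14 $r3=14 $r4=29 $r5=65507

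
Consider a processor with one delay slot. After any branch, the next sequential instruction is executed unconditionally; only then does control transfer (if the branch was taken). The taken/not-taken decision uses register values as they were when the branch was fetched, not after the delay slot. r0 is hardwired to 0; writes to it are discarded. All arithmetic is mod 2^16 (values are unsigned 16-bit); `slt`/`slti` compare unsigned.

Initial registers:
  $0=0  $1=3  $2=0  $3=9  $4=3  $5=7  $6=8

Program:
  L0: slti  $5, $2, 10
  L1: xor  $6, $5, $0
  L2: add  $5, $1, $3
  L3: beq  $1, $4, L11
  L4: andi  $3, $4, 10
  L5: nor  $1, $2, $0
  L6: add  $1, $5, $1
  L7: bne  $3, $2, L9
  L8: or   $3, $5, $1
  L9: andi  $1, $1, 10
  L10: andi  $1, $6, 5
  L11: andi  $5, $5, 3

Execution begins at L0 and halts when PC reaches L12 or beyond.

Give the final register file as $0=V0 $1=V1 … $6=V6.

[0] slti  $5, $2, 10  →  {$0:0, $1:3, $2:0, $3:9, $4:3, $5:1, $6:8}
[1] xor  $6, $5, $0  →  {$0:0, $1:3, $2:0, $3:9, $4:3, $5:1, $6:1}
[2] add  $5, $1, $3  →  {$0:0, $1:3, $2:0, $3:9, $4:3, $5:12, $6:1}
[3] beq  $1, $4, L11  →  {$0:0, $1:3, $2:0, $3:9, $4:3, $5:12, $6:1}  ⟨branch taken⟩
[4] andi  $3, $4, 10  →  {$0:0, $1:3, $2:0, $3:2, $4:3, $5:12, $6:1}
[11] andi  $5, $5, 3  →  {$0:0, $1:3, $2:0, $3:2, $4:3, $5:0, $6:1}

$0=0 $1=3 $2=0 $3=2 $4=3 $5=0 $6=1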